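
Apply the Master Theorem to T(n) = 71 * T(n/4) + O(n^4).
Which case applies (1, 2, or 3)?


The Master Theorem: T(n) = a*T(n/b) + O(n^c)
  a = 71, b = 4, c = 4
log_b(a) = log_4(71) ~ 3.075
Compare b^c with a: 4^4 = 256 > 71, so c > log_b(a).
Since c > log_b(a), Case 3 applies.
T(n) = O(n^4)
Master Theorem case = 3


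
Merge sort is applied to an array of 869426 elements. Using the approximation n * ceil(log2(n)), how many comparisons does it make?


Merge sort divides the array into halves recursively.
Number of levels = ceil(log2(869426)) = 20
At each level, approximately n = 869426 comparisons are needed for merging.
Total comparisons ~ n * ceil(log2(n)) = 869426 * 20 = 17388520


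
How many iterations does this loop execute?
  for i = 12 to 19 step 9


The loop variable i takes values starting at 12 and increments by 9 each iteration.
Sequence: i = 12
The upper bound 19 is inclusive, so the count is floor((last - first) / step) + 1:
floor((19 - 12) / 9) + 1 = floor(7/9) + 1 = 0 + 1 = 1


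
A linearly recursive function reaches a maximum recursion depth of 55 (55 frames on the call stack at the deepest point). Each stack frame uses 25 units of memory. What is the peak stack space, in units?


Maximum recursion depth = 55 frames
Memory per frame = 25 units
Total stack space = depth * frame_size
= 55 * 25 = 1375


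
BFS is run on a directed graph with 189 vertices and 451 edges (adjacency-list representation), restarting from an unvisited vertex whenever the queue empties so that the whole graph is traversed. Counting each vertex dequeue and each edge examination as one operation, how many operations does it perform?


A full BFS traversal dequeues each vertex exactly once and examines each directed edge exactly once.
V = 189 (vertex processing cost)
E = 451 (edge examination cost)
Total operations proportional to V + E = 189 + 451 = 640


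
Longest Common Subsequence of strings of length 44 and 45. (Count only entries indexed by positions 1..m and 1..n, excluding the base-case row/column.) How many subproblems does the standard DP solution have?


DP table indexed by positions in both strings.
First string: 44 positions
Second string: 45 positions
Total = 44 * 45 = 1980


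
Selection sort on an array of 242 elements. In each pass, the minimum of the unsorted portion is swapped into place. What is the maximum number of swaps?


Selection sort performs one swap per pass:
  Pass 1: find min in positions 0 to 241, swap with position 0
  Pass 2: find min in positions 1 to 241, swap with position 1
  Pass 3: find min in positions 2 to 241, swap with position 2
  Pass 4: find min in positions 3 to 241, swap with position 3
  Pass 5: find min in positions 4 to 241, swap with position 4
  ... (236 more passes)
Total passes (and swaps) = n - 1 = 242 - 1 = 241


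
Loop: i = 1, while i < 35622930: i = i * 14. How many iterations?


i multiplies by 14 each step:
i = 1 -> 14 -> 196 -> 2744 -> 38416 -> 537824 -> 7529536 -> 105413504 (stop)
Iterations = ceil(log_14(35622930)) = 7


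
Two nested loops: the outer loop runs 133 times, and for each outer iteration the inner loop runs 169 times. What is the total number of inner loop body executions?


Outer loop: 133 iterations
Inner loop: 169 iterations per outer iteration
Total = 133 * 169 = 22477


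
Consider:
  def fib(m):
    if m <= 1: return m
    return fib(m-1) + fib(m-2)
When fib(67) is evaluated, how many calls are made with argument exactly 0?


Let N(m) = number of times fib(m) is called while evaluating fib(67).
N(67) = 1 (the initial call).
N(66) = 1 (only fib(67) calls it).
For 1 <= m <= 65: fib(m) is called by fib(m+1) and fib(m+2), so
  N(m) = N(m+1) + N(m+2).
fib(0) is called only by fib(2), so N(0) = N(2).
Walk down from m=67:
  N(67)=1, N(66)=1, N(65)=2, N(64)=3, N(63)=5, N(62)=8, N(61)=13, N(60)=21, N(59)=34, N(58)=55, N(57)=89, N(56)=144, N(55)=233, N(54)=377, N(53)=610, N(52)=987, N(51)=1597, N(50)=2584, N(49)=4181, N(48)=6765, N(47)=10946, N(46)=17711, N(45)=28657, N(44)=46368, N(43)=75025, N(42)=121393, N(41)=196418, N(40)=317811, N(39)=514229, N(38)=832040, N(37)=1346269, N(36)=2178309, N(35)=3524578, N(34)=5702887, N(33)=9227465, N(32)=14930352, N(31)=24157817, N(30)=39088169, N(29)=63245986, N(28)=102334155, N(27)=165580141, N(26)=267914296, N(25)=433494437, N(24)=701408733, N(23)=1134903170, N(22)=1836311903, N(21)=2971215073, N(20)=4807526976, N(19)=7778742049, N(18)=12586269025, N(17)=20365011074, N(16)=32951280099, N(15)=53316291173, N(14)=86267571272, N(13)=139583862445, N(12)=225851433717, N(11)=365435296162, N(10)=591286729879, N(9)=956722026041, N(8)=1548008755920, N(7)=2504730781961, N(6)=4052739537881, N(5)=6557470319842, N(4)=10610209857723, N(3)=17167680177565, N(2)=27777890035288, N(1)=44945570212853, N(0)=N(2)=27777890035288
N(0) = 27777890035288


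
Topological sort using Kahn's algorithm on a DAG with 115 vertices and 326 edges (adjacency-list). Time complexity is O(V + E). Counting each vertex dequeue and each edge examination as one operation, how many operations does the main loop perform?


Kahn's algorithm:
  1. Compute in-degrees: O(V + E)
  2. Process queue: each vertex dequeued once (O(V))
     each edge examined once (O(E))
Total = V + E = 115 + 326 = 441


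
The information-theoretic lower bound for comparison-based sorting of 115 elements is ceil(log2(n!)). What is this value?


A binary decision tree of height h has at most 2^h leaves and needs at least n! of them, so h >= ceil(log2(n!)).
115! is far too large to multiply out, so use Stirling's series:
  ln(n!) ~ n ln n - n + (1/2) ln(2 pi n) + 1/(12n)  (error below 1/(360 n^3), negligible here)
  ln(115) = 4.7449321
  n ln n = 115 * 4.7449321 = 545.6672
  (1/2) ln(2 pi * 115) = (1/2) ln(722.5663) = 3.2914
  1/(12*115) = 0.0007
  ln(115!) ~ 545.6672 - 115 + 3.2914 + 0.0007 = 433.9593
Convert to base 2: log2(115!) = 433.9593 / ln 2 = 433.9593 / 0.69314718 = 626.0709
ceil(626.0709) = 627


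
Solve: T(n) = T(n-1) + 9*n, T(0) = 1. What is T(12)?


Expanding the recurrence:
T(12) = T(11) + 9*12
       = T(10) + 9*11 + 9*12
       ...
       = T(0) + 9*(1 + 2 + ... + 12)
       = 1 + 9 * 12*13/2
       = 1 + 9 * 78
       = 1 + 702 = 703


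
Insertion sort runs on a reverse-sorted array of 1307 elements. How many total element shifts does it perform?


Sum of shifts = 1 + 2 + 3 + ... + 1306
= 1307 * 1306 / 2
= 1706942 / 2
= 853471


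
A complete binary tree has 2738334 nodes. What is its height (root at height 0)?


In a complete binary tree, level k holds nodes 2^k .. 2^(k+1)-1 (1-indexed).
Height = floor(log2(n)) = floor(log2(2738334)) = 21
Check: 2^21 = 2097152 <= 2738334 < 4194304 = 2^22


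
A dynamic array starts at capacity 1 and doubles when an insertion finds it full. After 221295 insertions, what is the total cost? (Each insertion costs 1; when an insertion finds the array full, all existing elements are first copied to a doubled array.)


Insertion cost: 221295 (one per element)
Resizes occur just before inserting elements 2, 3, 5, 9, ...
Elements copied at each resize: 1 + 2 + 4 + 8 + 16 + 32 + 64 + 128 + 256 + 512 + 1024 + 2048 + 4096 + 8192 + 16384 + 32768 + 65536 + 131072
Sum of copies = 262143 (geometric series: 2^k - 1)
Total = 221295 + 262143 = 483438


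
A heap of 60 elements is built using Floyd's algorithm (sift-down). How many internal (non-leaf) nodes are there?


Leaf nodes occupy roughly half the array.
Sift-down is called for each internal node, starting from the last one.
Internal nodes = floor(n/2) = floor(60/2) = 30


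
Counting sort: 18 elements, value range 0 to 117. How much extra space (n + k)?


n = 18 (output array)
k = 118 (count array for 118 distinct values)
Extra space = 18 + 118 = 136


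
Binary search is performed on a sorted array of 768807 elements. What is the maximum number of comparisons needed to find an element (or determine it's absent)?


Binary search halves the search space each comparison:
  Step 1: search space = 768807 -> 384403
  Step 2: search space = 384403 -> 192201
  Step 3: search space = 192201 -> 96100
  Step 4: search space = 96100 -> 48050
  Step 5: search space = 48050 -> 24025
  Step 6: search space = 24025 -> 12012
  Step 7: search space = 12012 -> 6006
  Step 8: search space = 6006 -> 3003
  Step 9: search space = 3003 -> 1501
  Step 10: search space = 1501 -> 750
  Step 11: search space = 750 -> 375
  Step 12: search space = 375 -> 187
  Step 13: search space = 187 -> 93
  Step 14: search space = 93 -> 46
  Step 15: search space = 46 -> 23
  Step 16: search space = 23 -> 11
  Step 17: search space = 11 -> 5
  Step 18: search space = 5 -> 2
  Step 19: search space = 2 -> 1
  Step 20: search space = 1 (final check)
Maximum comparisons = floor(log2(768807)) + 1 = 19 + 1 = 20


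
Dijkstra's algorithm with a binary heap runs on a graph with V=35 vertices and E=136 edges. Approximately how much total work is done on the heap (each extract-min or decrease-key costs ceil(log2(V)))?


Dijkstra with a binary heap: each vertex is extracted once, each edge may relax once.
Each heap operation costs O(log V).
V + E = 35 + 136 = 171
ceil(log2(35)) = 6 (since 2^5 = 32 < 35 <= 64 = 2^6)
Total heap work = (V+E) * ceil(log2(V)) = 171 * 6 = 1026


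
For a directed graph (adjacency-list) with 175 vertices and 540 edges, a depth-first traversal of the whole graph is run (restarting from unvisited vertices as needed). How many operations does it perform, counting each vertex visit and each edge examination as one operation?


A full DFS traversal visits each vertex once and examines each edge once.
V = 175
E = 540
Sum = 175 + 540 = 715


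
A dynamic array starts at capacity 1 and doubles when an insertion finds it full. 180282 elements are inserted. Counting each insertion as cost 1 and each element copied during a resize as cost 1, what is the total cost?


n = 180282
Insertion costs: 180282
Resizes copy 1, 2, 4, ... up to the largest power of 2 that is <= n-1 = 180281, i.e. 131072.
Copy costs = 1 + 2 + 4 + 8 + 16 + 32 + 64 + 128 + 256 + 512 + 1024 + 2048 + 4096 + 8192 + 16384 + 32768 + 65536 + 131072 = 262143
Total = 180282 + 262143 = 442425


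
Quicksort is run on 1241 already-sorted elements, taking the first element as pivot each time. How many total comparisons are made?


Sum of comparisons per partition:
1240 + 1239 + ... + 1 + 0
= 1241 * (1241 - 1) / 2
= 1241 * 1240 / 2
= 769420


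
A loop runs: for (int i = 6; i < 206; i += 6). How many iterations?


Loop starts at i = 6, increments by 6, stops when i >= 206.
Number of iterations = ceil((206 - 6) / 6)
= ceil(200 / 6)
= 34


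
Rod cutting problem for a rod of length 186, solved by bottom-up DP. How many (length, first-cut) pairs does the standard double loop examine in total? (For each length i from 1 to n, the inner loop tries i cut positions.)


For each subproblem length i = 1..186, the inner loop considers i possible first cuts.
Total = 1 + 2 + ... + 186
= 186*(186+1)/2
= 186*187/2 = 17391


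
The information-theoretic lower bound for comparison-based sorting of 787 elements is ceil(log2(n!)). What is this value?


A binary decision tree of height h has at most 2^h leaves and needs at least n! of them, so h >= ceil(log2(n!)).
787! is far too large to multiply out, so use Stirling's series:
  ln(n!) ~ n ln n - n + (1/2) ln(2 pi n) + 1/(12n)  (error below 1/(360 n^3), negligible here)
  ln(787) = 6.6682282
  n ln n = 787 * 6.6682282 = 5247.8956
  (1/2) ln(2 pi * 787) = (1/2) ln(4944.8668) = 4.2531
  1/(12*787) = 0.0001
  ln(787!) ~ 5247.8956 - 787 + 4.2531 + 0.0001 = 4465.1488
Convert to base 2: log2(787!) = 4465.1488 / ln 2 = 4465.1488 / 0.69314718 = 6441.8480
ceil(6441.8480) = 6442


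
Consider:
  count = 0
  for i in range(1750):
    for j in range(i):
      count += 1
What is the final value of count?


For each i, the inner loop runs i times:
  i=0: inner runs 0 times
  i=1: inner runs 1 time
  i=2: inner runs 2 times
  i=3: inner runs 3 times
  i=4: inner runs 4 times
  i=5: inner runs 5 times
  i=6: inner runs 6 times
  i=7: inner runs 7 times
  ...
Total = 0 + 1 + 2 + ... + 1749 = 1750*(1750-1)/2 = 1530375


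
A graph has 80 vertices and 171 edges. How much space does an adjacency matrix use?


Adjacency matrix: V x V grid of entries
Space = V^2 = 80^2 = 80 * 80 = 6400


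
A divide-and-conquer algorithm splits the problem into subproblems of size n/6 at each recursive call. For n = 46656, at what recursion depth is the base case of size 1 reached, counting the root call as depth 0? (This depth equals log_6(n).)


At each depth, the problem size is divided by 6:
  Depth 0: problem size = 46656
  Depth 1: problem size = 7776
  Depth 2: problem size = 1296
  Depth 3: problem size = 216
  Depth 4: problem size = 36
  Depth 5: problem size = 6
  Depth 6: problem size = 1 (base case)
The base case is reached at depth log_6(46656) = 6 (the tree has 7 levels counting depth 0, but the depth asked for is 6).
Recursion depth = 6


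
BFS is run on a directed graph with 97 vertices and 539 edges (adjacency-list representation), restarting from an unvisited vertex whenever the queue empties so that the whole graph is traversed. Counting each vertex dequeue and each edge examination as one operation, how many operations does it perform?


A full BFS traversal dequeues each vertex exactly once and examines each directed edge exactly once.
V = 97 (vertex processing cost)
E = 539 (edge examination cost)
Total operations proportional to V + E = 97 + 539 = 636


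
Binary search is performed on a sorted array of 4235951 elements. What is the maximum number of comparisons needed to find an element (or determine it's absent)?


Binary search halves the search space each comparison:
  Step 1: search space = 4235951 -> 2117975
  Step 2: search space = 2117975 -> 1058987
  Step 3: search space = 1058987 -> 529493
  Step 4: search space = 529493 -> 264746
  Step 5: search space = 264746 -> 132373
  Step 6: search space = 132373 -> 66186
  Step 7: search space = 66186 -> 33093
  Step 8: search space = 33093 -> 16546
  Step 9: search space = 16546 -> 8273
  Step 10: search space = 8273 -> 4136
  Step 11: search space = 4136 -> 2068
  Step 12: search space = 2068 -> 1034
  Step 13: search space = 1034 -> 517
  Step 14: search space = 517 -> 258
  Step 15: search space = 258 -> 129
  Step 16: search space = 129 -> 64
  Step 17: search space = 64 -> 32
  Step 18: search space = 32 -> 16
  Step 19: search space = 16 -> 8
  Step 20: search space = 8 -> 4
  Step 21: search space = 4 -> 2
  Step 22: search space = 2 -> 1
  Step 23: search space = 1 (final check)
Maximum comparisons = floor(log2(4235951)) + 1 = 22 + 1 = 23


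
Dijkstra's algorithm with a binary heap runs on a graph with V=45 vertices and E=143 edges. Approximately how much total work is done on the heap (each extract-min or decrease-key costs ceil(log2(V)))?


Dijkstra with a binary heap: each vertex is extracted once, each edge may relax once.
Each heap operation costs O(log V).
V + E = 45 + 143 = 188
ceil(log2(45)) = 6 (since 2^5 = 32 < 45 <= 64 = 2^6)
Total heap work = (V+E) * ceil(log2(V)) = 188 * 6 = 1128


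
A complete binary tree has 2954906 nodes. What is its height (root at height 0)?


In a complete binary tree, level k holds nodes 2^k .. 2^(k+1)-1 (1-indexed).
Height = floor(log2(n)) = floor(log2(2954906)) = 21
Check: 2^21 = 2097152 <= 2954906 < 4194304 = 2^22


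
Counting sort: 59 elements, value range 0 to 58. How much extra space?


n = 59 (output array)
k = 59 (count array for 59 distinct values)
Extra space = 59 + 59 = 118


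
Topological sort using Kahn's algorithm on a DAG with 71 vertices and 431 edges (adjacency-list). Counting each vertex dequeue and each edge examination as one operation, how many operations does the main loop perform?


Kahn's algorithm:
  1. Compute in-degrees: O(V + E)
  2. Process queue: each vertex dequeued once (O(V))
     each edge examined once (O(E))
Total = V + E = 71 + 431 = 502


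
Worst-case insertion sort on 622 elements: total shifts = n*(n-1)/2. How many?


Sum of shifts = 1 + 2 + 3 + ... + 621
= 622 * 621 / 2
= 386262 / 2
= 193131


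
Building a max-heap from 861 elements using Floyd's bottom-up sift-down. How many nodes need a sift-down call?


In a heap of 861 elements (0-indexed array):
  Last element index: 860
  Parent of last element: floor((860 - 1) / 2) = 429
  Internal nodes: indices 0 to 429
  Count = floor(861/2) = 430


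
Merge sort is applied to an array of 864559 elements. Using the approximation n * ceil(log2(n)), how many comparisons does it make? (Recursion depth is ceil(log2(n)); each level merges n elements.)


Merge sort divides the array into halves recursively.
Number of levels = ceil(log2(864559)) = 20
At each level, approximately n = 864559 comparisons are needed for merging.
Total comparisons ~ n * ceil(log2(n)) = 864559 * 20 = 17291180


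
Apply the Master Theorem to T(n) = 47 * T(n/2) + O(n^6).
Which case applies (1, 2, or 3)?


The Master Theorem: T(n) = a*T(n/b) + O(n^c)
  a = 47, b = 2, c = 6
log_b(a) = log_2(47) ~ 5.555
Compare b^c with a: 2^6 = 64 > 47, so c > log_b(a).
Since c > log_b(a), Case 3 applies.
T(n) = O(n^6)
Master Theorem case = 3


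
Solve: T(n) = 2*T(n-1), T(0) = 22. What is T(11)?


Unrolling:
T(11) = 2*T(10) = 2^2*T(9) = ... = 2^11*T(0)
= 2^11 * 22
= 2048 * 22 = 45056


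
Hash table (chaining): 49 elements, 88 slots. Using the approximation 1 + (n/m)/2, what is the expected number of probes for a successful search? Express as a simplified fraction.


Computing expected probes:
alpha = 49/88
= 1 + alpha/2
= 1 + 49/(2*88)
= (2*88 + 49) / (2*88)
= 225/176


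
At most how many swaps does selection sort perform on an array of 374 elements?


Each of the 373 passes places one element in its final position.
Pass 1: swap minimum into position 0
Pass 2: swap minimum of remaining into position 1
...
Pass 373: last two elements, one swap
Maximum swaps = 374 - 1 = 373


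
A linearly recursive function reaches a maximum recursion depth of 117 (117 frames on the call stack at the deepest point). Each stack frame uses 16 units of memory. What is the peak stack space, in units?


Maximum recursion depth = 117 frames
Memory per frame = 16 units
Total stack space = depth * frame_size
= 117 * 16 = 1872


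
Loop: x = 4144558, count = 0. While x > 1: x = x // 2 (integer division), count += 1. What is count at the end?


The variable x halves each step:
x = 4144558 -> 2072279 -> 1036139 -> 518069 -> 259034 -> 129517 -> 64758 -> 32379 -> 16189 -> 8094 -> 4047 -> 2023 -> 1011 -> 505 -> 252 -> 126 -> 63 -> 31 -> 15 -> 7 -> 3 -> 1
Number of halvings = floor(log2(4144558)) = 21


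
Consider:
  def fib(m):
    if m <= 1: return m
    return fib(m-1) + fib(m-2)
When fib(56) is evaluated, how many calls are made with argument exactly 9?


Let N(m) = number of times fib(m) is called while evaluating fib(56).
N(56) = 1 (the initial call).
N(55) = 1 (only fib(56) calls it).
For 1 <= m <= 54: fib(m) is called by fib(m+1) and fib(m+2), so
  N(m) = N(m+1) + N(m+2).
fib(0) is called only by fib(2), so N(0) = N(2).
Walk down from m=56:
  N(56)=1, N(55)=1, N(54)=2, N(53)=3, N(52)=5, N(51)=8, N(50)=13, N(49)=21, N(48)=34, N(47)=55, N(46)=89, N(45)=144, N(44)=233, N(43)=377, N(42)=610, N(41)=987, N(40)=1597, N(39)=2584, N(38)=4181, N(37)=6765, N(36)=10946, N(35)=17711, N(34)=28657, N(33)=46368, N(32)=75025, N(31)=121393, N(30)=196418, N(29)=317811, N(28)=514229, N(27)=832040, N(26)=1346269, N(25)=2178309, N(24)=3524578, N(23)=5702887, N(22)=9227465, N(21)=14930352, N(20)=24157817, N(19)=39088169, N(18)=63245986, N(17)=102334155, N(16)=165580141, N(15)=267914296, N(14)=433494437, N(13)=701408733, N(12)=1134903170, N(11)=1836311903, N(10)=2971215073, N(9)=4807526976
N(9) = 4807526976


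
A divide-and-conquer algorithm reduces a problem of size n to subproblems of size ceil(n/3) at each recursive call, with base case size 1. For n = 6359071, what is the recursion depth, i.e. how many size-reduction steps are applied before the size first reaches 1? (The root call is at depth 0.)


Each step divides the size by 3 (rounding up); after k steps the size is ceil(n/3^k), which equals 1 exactly when 3^k >= n.
So the depth is the smallest k with 3^k >= 6359071, i.e. ceil(log_3(6359071)).
3^14 = 4782969 < 6359071 <= 14348907 = 3^15
Recursion depth = 15


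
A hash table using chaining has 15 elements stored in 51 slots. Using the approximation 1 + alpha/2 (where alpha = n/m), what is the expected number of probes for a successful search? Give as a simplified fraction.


Load factor alpha = n/m = 15/51
Expected probes = 1 + alpha/2 = 1 + 15/(2*51)
= 1 + 15/102
= 102/102 + 15/102
= 117/102
Simplify: 39/34


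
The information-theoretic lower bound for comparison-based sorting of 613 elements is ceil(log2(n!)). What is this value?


A binary decision tree of height h has at most 2^h leaves and needs at least n! of them, so h >= ceil(log2(n!)).
613! is far too large to multiply out, so use Stirling's series:
  ln(n!) ~ n ln n - n + (1/2) ln(2 pi n) + 1/(12n)  (error below 1/(360 n^3), negligible here)
  ln(613) = 6.4183649
  n ln n = 613 * 6.4183649 = 3934.4577
  (1/2) ln(2 pi * 613) = (1/2) ln(3851.5926) = 4.1281
  1/(12*613) = 0.0001
  ln(613!) ~ 3934.4577 - 613 + 4.1281 + 0.0001 = 3325.5859
Convert to base 2: log2(613!) = 3325.5859 / ln 2 = 3325.5859 / 0.69314718 = 4797.8063
ceil(4797.8063) = 4798


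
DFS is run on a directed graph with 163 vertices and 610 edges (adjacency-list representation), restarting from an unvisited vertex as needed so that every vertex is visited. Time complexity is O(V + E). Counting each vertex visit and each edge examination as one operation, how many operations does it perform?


A full DFS traversal processes each vertex exactly once (push/pop on stack).
Each directed edge is examined once.
V = 163, E = 610
V + E = 773


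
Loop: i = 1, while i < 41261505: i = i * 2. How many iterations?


i multiplies by 2 each step:
i = 1 -> 2 -> 4 -> 8 -> 16 -> 32 -> 64 -> 128 -> 256 -> 512 -> 1024 -> 2048 -> 4096 -> 8192 -> 16384 -> 32768 -> 65536 -> 131072 -> 262144 -> 524288 -> 1048576 -> 2097152 -> 4194304 -> 8388608 -> 16777216 -> 33554432 -> 67108864 (stop)
Iterations = ceil(log_2(41261505)) = 26


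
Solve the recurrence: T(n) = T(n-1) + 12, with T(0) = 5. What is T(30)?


Unrolling the recurrence:
T(30) = T(29) + 12
       = T(28) + 12 + 12
       = T(27) + 12*3
       ...
       = T(0) + 12*30
       = 5 + 360 = 365


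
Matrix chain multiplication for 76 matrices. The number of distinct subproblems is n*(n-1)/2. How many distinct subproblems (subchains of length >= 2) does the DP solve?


Subproblems are indexed by (i, j) where i < j.
Number of such pairs = n*(n-1)/2
= 76 * 75 / 2
= 2850


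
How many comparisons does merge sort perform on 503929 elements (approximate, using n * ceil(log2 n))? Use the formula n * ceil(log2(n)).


Recursion depth: ceil(log2(503929)) = 19
Each recursion level merges n = 503929 elements
Total = 503929 * 19 = 9574651


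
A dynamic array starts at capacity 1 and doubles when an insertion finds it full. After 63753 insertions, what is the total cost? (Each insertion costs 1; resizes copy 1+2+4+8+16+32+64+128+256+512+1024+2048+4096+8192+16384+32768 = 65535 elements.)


Insertion cost: 63753 (one per element)
Resizes occur just before inserting elements 2, 3, 5, 9, ...
Elements copied at each resize: 1 + 2 + 4 + 8 + 16 + 32 + 64 + 128 + 256 + 512 + 1024 + 2048 + 4096 + 8192 + 16384 + 32768
Sum of copies = 65535 (geometric series: 2^k - 1)
Total = 63753 + 65535 = 129288


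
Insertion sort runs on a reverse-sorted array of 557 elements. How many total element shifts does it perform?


Sum of shifts = 1 + 2 + 3 + ... + 556
= 557 * 556 / 2
= 309692 / 2
= 154846


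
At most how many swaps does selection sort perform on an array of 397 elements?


Each of the 396 passes places one element in its final position.
Pass 1: swap minimum into position 0
Pass 2: swap minimum of remaining into position 1
...
Pass 396: last two elements, one swap
Maximum swaps = 397 - 1 = 396


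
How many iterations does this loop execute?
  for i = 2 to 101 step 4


The loop variable i takes values starting at 2 and increments by 4 each iteration.
Sequence: i = 2, 6, 10, 14, 18, 22, 26, 30, 34, ...
The upper bound 101 is inclusive, so the count is floor((last - first) / step) + 1:
floor((101 - 2) / 4) + 1 = floor(99/4) + 1 = 24 + 1 = 25


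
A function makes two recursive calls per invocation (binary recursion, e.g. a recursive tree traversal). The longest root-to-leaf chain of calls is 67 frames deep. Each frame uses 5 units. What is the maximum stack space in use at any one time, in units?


Binary recursion: the two calls run one after the other, so only one root-to-leaf chain of frames is on the stack at a time.
Maximum depth (longest chain) = 67 frames
Each frame = 5 units
Max stack space = 67 * 5 = 335


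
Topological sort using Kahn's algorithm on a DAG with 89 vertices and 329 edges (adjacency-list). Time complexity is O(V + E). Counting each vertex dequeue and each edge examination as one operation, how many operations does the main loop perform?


Kahn's algorithm:
  1. Compute in-degrees: O(V + E)
  2. Process queue: each vertex dequeued once (O(V))
     each edge examined once (O(E))
Total = V + E = 89 + 329 = 418


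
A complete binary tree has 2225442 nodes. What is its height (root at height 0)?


In a complete binary tree, level k holds nodes 2^k .. 2^(k+1)-1 (1-indexed).
Height = floor(log2(n)) = floor(log2(2225442)) = 21
Check: 2^21 = 2097152 <= 2225442 < 4194304 = 2^22


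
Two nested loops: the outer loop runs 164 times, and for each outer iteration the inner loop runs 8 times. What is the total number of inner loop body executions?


Outer loop: 164 iterations
Inner loop: 8 iterations per outer iteration
Total = 164 * 8 = 1312


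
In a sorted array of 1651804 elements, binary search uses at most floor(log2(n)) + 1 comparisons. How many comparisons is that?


Halving sequence: 1651804 -> 825902 -> 412951 -> 206475 -> 103237 -> 51618 -> 25809 -> 12904 -> 6452 -> 3226 -> 1613 -> 806 -> 403 -> 201 -> 100 -> 50 -> 25 -> 12 -> 6 -> 3 -> 1
Number of halvings = 20
Max comparisons = 20 + 1 = 21


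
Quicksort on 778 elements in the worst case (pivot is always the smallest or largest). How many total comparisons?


In the worst case, each partition step picks the worst pivot:
  Partition 1: 777 comparisons (n-1 elements to compare)
  Partition 2: 776 comparisons
  Partition 3: 775 comparisons
  Partition 4: 774 comparisons
  Partition 5: 773 comparisons
  ...
  Last partition: 0 comparisons
Total = (n-1) + (n-2) + ... + 1 + 0 = n*(n-1)/2
= 778*777/2 = 302253


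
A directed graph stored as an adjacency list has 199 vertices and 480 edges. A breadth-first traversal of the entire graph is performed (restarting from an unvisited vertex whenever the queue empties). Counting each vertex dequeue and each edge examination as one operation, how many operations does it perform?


A full BFS traversal dequeues each vertex once and examines each edge once.
Vertex visits: 199
Edge visits: 480
V + E = 199 + 480 = 679


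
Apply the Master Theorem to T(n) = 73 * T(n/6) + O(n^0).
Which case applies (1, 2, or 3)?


The Master Theorem: T(n) = a*T(n/b) + O(n^c)
  a = 73, b = 6, c = 0
log_b(a) = log_6(73) ~ 2.395
Compare b^c with a: 6^0 = 1 < 73, so c < log_b(a).
Since c < log_b(a), Case 1 applies.
T(n) = O(n^(log_6 73)) ~ O(n^2.395)
Master Theorem case = 1


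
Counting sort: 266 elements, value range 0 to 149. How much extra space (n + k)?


n = 266 (output array)
k = 150 (count array for 150 distinct values)
Extra space = 266 + 150 = 416


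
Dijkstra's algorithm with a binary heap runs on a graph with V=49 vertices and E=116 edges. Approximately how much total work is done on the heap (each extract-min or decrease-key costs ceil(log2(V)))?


Dijkstra with a binary heap: each vertex is extracted once, each edge may relax once.
Each heap operation costs O(log V).
V + E = 49 + 116 = 165
ceil(log2(49)) = 6 (since 2^5 = 32 < 49 <= 64 = 2^6)
Total heap work = (V+E) * ceil(log2(V)) = 165 * 6 = 990


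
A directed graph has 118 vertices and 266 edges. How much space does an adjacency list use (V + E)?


Adjacency list: one list head per vertex + one entry per edge
Vertex heads: 118
Edge entries: 266
Total = 118 + 266 = 384


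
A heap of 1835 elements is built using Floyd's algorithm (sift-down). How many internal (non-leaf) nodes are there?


Leaf nodes occupy roughly half the array.
Sift-down is called for each internal node, starting from the last one.
Internal nodes = floor(n/2) = floor(1835/2) = 917


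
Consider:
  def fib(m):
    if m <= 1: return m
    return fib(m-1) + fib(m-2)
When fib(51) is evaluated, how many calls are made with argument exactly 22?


Let N(m) = number of times fib(m) is called while evaluating fib(51).
N(51) = 1 (the initial call).
N(50) = 1 (only fib(51) calls it).
For 1 <= m <= 49: fib(m) is called by fib(m+1) and fib(m+2), so
  N(m) = N(m+1) + N(m+2).
fib(0) is called only by fib(2), so N(0) = N(2).
Walk down from m=51:
  N(51)=1, N(50)=1, N(49)=2, N(48)=3, N(47)=5, N(46)=8, N(45)=13, N(44)=21, N(43)=34, N(42)=55, N(41)=89, N(40)=144, N(39)=233, N(38)=377, N(37)=610, N(36)=987, N(35)=1597, N(34)=2584, N(33)=4181, N(32)=6765, N(31)=10946, N(30)=17711, N(29)=28657, N(28)=46368, N(27)=75025, N(26)=121393, N(25)=196418, N(24)=317811, N(23)=514229, N(22)=832040
N(22) = 832040


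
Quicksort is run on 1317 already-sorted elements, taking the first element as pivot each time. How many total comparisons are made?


Sum of comparisons per partition:
1316 + 1315 + ... + 1 + 0
= 1317 * (1317 - 1) / 2
= 1317 * 1316 / 2
= 866586


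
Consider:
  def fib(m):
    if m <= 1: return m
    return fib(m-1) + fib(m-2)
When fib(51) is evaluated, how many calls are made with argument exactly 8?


Let N(m) = number of times fib(m) is called while evaluating fib(51).
N(51) = 1 (the initial call).
N(50) = 1 (only fib(51) calls it).
For 1 <= m <= 49: fib(m) is called by fib(m+1) and fib(m+2), so
  N(m) = N(m+1) + N(m+2).
fib(0) is called only by fib(2), so N(0) = N(2).
Walk down from m=51:
  N(51)=1, N(50)=1, N(49)=2, N(48)=3, N(47)=5, N(46)=8, N(45)=13, N(44)=21, N(43)=34, N(42)=55, N(41)=89, N(40)=144, N(39)=233, N(38)=377, N(37)=610, N(36)=987, N(35)=1597, N(34)=2584, N(33)=4181, N(32)=6765, N(31)=10946, N(30)=17711, N(29)=28657, N(28)=46368, N(27)=75025, N(26)=121393, N(25)=196418, N(24)=317811, N(23)=514229, N(22)=832040, N(21)=1346269, N(20)=2178309, N(19)=3524578, N(18)=5702887, N(17)=9227465, N(16)=14930352, N(15)=24157817, N(14)=39088169, N(13)=63245986, N(12)=102334155, N(11)=165580141, N(10)=267914296, N(9)=433494437, N(8)=701408733
N(8) = 701408733


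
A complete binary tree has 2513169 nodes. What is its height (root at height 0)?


In a complete binary tree, level k holds nodes 2^k .. 2^(k+1)-1 (1-indexed).
Height = floor(log2(n)) = floor(log2(2513169)) = 21
Check: 2^21 = 2097152 <= 2513169 < 4194304 = 2^22


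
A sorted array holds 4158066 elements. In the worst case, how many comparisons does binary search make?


Halving sequence: 4158066 -> 2079033 -> 1039516 -> 519758 -> 259879 -> 129939 -> 64969 -> 32484 -> 16242 -> 8121 -> 4060 -> 2030 -> 1015 -> 507 -> 253 -> 126 -> 63 -> 31 -> 15 -> 7 -> 3 -> 1
Number of halvings = 21
Max comparisons = 21 + 1 = 22


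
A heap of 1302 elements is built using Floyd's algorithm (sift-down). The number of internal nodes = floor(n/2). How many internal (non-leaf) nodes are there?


Leaf nodes occupy roughly half the array.
Sift-down is called for each internal node, starting from the last one.
Internal nodes = floor(n/2) = floor(1302/2) = 651


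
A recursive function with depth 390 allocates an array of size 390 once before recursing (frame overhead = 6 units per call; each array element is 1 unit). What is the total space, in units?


Array allocation: 390 units (allocated once)
Stack frames: 390 deep * 6 per frame = 2340 units
Total = 390 + 2340 = 2730


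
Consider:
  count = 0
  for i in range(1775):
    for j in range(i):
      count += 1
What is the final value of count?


For each i, the inner loop runs i times:
  i=0: inner runs 0 times
  i=1: inner runs 1 time
  i=2: inner runs 2 times
  i=3: inner runs 3 times
  i=4: inner runs 4 times
  i=5: inner runs 5 times
  i=6: inner runs 6 times
  i=7: inner runs 7 times
  ...
Total = 0 + 1 + 2 + ... + 1774 = 1775*(1775-1)/2 = 1574425


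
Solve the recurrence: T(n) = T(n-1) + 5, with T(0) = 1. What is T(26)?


Unrolling the recurrence:
T(26) = T(25) + 5
       = T(24) + 5 + 5
       = T(23) + 5*3
       ...
       = T(0) + 5*26
       = 1 + 130 = 131


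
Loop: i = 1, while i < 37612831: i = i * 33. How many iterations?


i multiplies by 33 each step:
i = 1 -> 33 -> 1089 -> 35937 -> 1185921 -> 39135393 (stop)
Iterations = ceil(log_33(37612831)) = 5


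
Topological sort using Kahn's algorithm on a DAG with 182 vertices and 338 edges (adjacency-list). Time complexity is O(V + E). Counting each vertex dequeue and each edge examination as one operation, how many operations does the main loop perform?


Kahn's algorithm:
  1. Compute in-degrees: O(V + E)
  2. Process queue: each vertex dequeued once (O(V))
     each edge examined once (O(E))
Total = V + E = 182 + 338 = 520


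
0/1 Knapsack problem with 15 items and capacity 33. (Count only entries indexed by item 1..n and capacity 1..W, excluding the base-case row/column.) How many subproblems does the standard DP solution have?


The DP table is indexed by (item, capacity).
Rows: 15 items
Columns: 33 capacity values (1 to W)
Total subproblems = 15 * 33 = 495


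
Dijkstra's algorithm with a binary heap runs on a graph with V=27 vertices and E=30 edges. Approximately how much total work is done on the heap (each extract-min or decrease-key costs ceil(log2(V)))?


Dijkstra with a binary heap: each vertex is extracted once, each edge may relax once.
Each heap operation costs O(log V).
V + E = 27 + 30 = 57
ceil(log2(27)) = 5 (since 2^4 = 16 < 27 <= 32 = 2^5)
Total heap work = (V+E) * ceil(log2(V)) = 57 * 5 = 285


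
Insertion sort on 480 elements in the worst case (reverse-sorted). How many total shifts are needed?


In the worst case (reverse-sorted), each element shifts past all previous:
  Element 1: 1 shifts
  Element 2: 2 shifts
  Element 3: 3 shifts
  Element 4: 4 shifts
  Element 5: 5 shifts
  ...
  Element 479: 479 shifts
Total = 1 + 2 + ... + 479
= 480*(480-1)/2 = 114960


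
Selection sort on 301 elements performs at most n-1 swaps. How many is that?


Each of the 300 passes places one element in its final position.
Pass 1: swap minimum into position 0
Pass 2: swap minimum of remaining into position 1
...
Pass 300: last two elements, one swap
Maximum swaps = 301 - 1 = 300


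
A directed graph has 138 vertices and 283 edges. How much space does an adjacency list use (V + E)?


Adjacency list: one list head per vertex + one entry per edge
Vertex heads: 138
Edge entries: 283
Total = 138 + 283 = 421


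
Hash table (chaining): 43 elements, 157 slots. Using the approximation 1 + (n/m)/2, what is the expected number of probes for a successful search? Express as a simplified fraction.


Computing expected probes:
alpha = 43/157
= 1 + alpha/2
= 1 + 43/(2*157)
= (2*157 + 43) / (2*157)
= 357/314


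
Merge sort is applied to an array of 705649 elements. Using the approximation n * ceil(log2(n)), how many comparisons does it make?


Merge sort divides the array into halves recursively.
Number of levels = ceil(log2(705649)) = 20
At each level, approximately n = 705649 comparisons are needed for merging.
Total comparisons ~ n * ceil(log2(n)) = 705649 * 20 = 14112980


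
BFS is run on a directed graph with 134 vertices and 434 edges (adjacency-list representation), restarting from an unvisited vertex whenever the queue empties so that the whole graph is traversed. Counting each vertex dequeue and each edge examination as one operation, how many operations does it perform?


A full BFS traversal dequeues each vertex exactly once and examines each directed edge exactly once.
V = 134 (vertex processing cost)
E = 434 (edge examination cost)
Total operations proportional to V + E = 134 + 434 = 568


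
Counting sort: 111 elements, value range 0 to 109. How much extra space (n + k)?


n = 111 (output array)
k = 110 (count array for 110 distinct values)
Extra space = 111 + 110 = 221


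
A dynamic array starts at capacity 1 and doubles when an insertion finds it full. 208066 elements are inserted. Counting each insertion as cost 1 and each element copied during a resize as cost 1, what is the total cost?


n = 208066
Insertion costs: 208066
Resizes copy 1, 2, 4, ... up to the largest power of 2 that is <= n-1 = 208065, i.e. 131072.
Copy costs = 1 + 2 + 4 + 8 + 16 + 32 + 64 + 128 + 256 + 512 + 1024 + 2048 + 4096 + 8192 + 16384 + 32768 + 65536 + 131072 = 262143
Total = 208066 + 262143 = 470209


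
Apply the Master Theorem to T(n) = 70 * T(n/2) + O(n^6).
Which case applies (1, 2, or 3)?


The Master Theorem: T(n) = a*T(n/b) + O(n^c)
  a = 70, b = 2, c = 6
log_b(a) = log_2(70) ~ 6.129
Compare b^c with a: 2^6 = 64 < 70, so c < log_b(a).
Since c < log_b(a), Case 1 applies.
T(n) = O(n^(log_2 70)) ~ O(n^6.129)
Master Theorem case = 1


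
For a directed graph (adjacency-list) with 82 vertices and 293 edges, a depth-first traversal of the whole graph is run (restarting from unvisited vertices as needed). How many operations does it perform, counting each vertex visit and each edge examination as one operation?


A full DFS traversal visits each vertex once and examines each edge once.
V = 82
E = 293
Sum = 82 + 293 = 375


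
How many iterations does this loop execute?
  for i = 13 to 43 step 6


The loop variable i takes values starting at 13 and increments by 6 each iteration.
Sequence: i = 13, 19, 25, 31, 37, 43
The upper bound 43 is inclusive, so the count is floor((last - first) / step) + 1:
floor((43 - 13) / 6) + 1 = floor(30/6) + 1 = 5 + 1 = 6


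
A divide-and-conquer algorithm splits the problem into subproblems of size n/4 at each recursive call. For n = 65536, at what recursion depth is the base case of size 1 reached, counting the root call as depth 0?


At each depth, the problem size is divided by 4:
  Depth 0: problem size = 65536
  Depth 1: problem size = 16384
  Depth 2: problem size = 4096
  Depth 3: problem size = 1024
  Depth 4: problem size = 256
  Depth 5: problem size = 64
  Depth 6: problem size = 16
  Depth 7: problem size = 4
  Depth 8: problem size = 1 (base case)
The base case is reached at depth log_4(65536) = 8 (the tree has 9 levels counting depth 0, but the depth asked for is 8).
Recursion depth = 8


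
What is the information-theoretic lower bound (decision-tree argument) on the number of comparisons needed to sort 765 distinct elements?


A binary decision tree of height h has at most 2^h leaves and needs at least n! of them, so h >= ceil(log2(n!)).
765! is far too large to multiply out, so use Stirling's series:
  ln(n!) ~ n ln n - n + (1/2) ln(2 pi n) + 1/(12n)  (error below 1/(360 n^3), negligible here)
  ln(765) = 6.6398758
  n ln n = 765 * 6.6398758 = 5079.5050
  (1/2) ln(2 pi * 765) = (1/2) ln(4806.6368) = 4.2389
  1/(12*765) = 0.0001
  ln(765!) ~ 5079.5050 - 765 + 4.2389 + 0.0001 = 4318.7440
Convert to base 2: log2(765!) = 4318.7440 / ln 2 = 4318.7440 / 0.69314718 = 6230.6306
ceil(6230.6306) = 6231


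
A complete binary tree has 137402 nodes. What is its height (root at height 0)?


In a complete binary tree, level k holds nodes 2^k .. 2^(k+1)-1 (1-indexed).
Height = floor(log2(n)) = floor(log2(137402)) = 17
Check: 2^17 = 131072 <= 137402 < 262144 = 2^18


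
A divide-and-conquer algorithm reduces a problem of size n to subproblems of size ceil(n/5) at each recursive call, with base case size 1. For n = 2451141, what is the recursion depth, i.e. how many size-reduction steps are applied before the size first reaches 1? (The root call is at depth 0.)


Each step divides the size by 5 (rounding up); after k steps the size is ceil(n/5^k), which equals 1 exactly when 5^k >= n.
So the depth is the smallest k with 5^k >= 2451141, i.e. ceil(log_5(2451141)).
5^9 = 1953125 < 2451141 <= 9765625 = 5^10
Recursion depth = 10
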